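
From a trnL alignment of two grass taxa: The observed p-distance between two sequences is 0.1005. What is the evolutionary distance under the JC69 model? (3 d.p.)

d = −(3/4) ln(1 − 4p/3) = −0.75 ln(1 − 0.134) = −0.75 ln(0.866)
  = −0.75 × (-0.143870) = 0.107903 substitutions/site.

0.108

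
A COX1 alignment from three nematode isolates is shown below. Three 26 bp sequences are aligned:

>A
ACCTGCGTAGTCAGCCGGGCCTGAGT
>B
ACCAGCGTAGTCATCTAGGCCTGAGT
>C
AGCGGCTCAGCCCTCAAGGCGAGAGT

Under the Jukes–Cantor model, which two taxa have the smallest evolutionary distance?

A–B: 4/26 differ, p = 0.154, d = 0.172.
A–C: 11/26 differ, p = 0.423, d = 0.623.
B–C: 9/26 differ, p = 0.346, d = 0.464.
The smallest distance is between A and B.

A and B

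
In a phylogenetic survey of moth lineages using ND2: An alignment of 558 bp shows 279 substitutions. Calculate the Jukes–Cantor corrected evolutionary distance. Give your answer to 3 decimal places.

0.824

p = 279/558 = 0.5.
d = −(3/4) ln(1 − 4p/3) = −0.75 ln(1 − 0.666667) = −0.75 ln(0.333333)
  = −0.75 × (-1.098613) = 0.823960 substitutions/site.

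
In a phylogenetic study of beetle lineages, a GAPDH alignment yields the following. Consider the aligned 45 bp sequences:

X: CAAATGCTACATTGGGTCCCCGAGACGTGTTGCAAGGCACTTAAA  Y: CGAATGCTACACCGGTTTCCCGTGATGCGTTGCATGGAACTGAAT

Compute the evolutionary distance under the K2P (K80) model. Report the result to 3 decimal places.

0.333

Of 45 sites, 6 differences are transitions and 6 are transversions, so P = 6/45 ≈ 0.133333 and Q = 6/45 ≈ 0.133333.
Under the Kimura two-parameter model, d = −½ ln(1 − 2P − Q) − ¼ ln(1 − 2Q).
1 − 2P − Q = 0.600001, giving −½ ln(0.600001) = 0.255412.
1 − 2Q = 0.733334, giving −¼ ln(0.733334) = 0.077539.
d = 0.255412 + 0.077539 = 0.332951.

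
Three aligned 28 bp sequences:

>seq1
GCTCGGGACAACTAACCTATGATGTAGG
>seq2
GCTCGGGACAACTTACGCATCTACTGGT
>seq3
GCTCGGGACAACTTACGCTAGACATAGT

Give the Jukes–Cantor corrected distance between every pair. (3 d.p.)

d(seq1,seq2) = 0.420, d(seq1,seq3) = 0.360, d(seq2,seq3) = 0.304

seq1–seq2: 9/28 sites differ → p ≈ 0.321429, d = −0.75 ln(1 − 0.428572) = 0.419713 ≈ 0.420.
seq1–seq3: 8/28 sites differ → p ≈ 0.285714, d = −0.75 ln(1 − 0.380952) = 0.359679 ≈ 0.360.
seq2–seq3: 7/28 sites differ → p = 0.25, d = −0.75 ln(1 − 0.333333) = 0.304098 ≈ 0.304.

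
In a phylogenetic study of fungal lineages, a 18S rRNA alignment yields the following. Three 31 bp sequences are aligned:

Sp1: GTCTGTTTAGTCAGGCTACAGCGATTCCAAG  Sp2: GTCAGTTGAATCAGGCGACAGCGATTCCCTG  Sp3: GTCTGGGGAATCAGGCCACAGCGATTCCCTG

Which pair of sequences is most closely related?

Sp2 and Sp3

Sp1–Sp2: 6/31 differ, p = 0.194, d = 0.224.
Sp1–Sp3: 7/31 differ, p = 0.226, d = 0.269.
Sp2–Sp3: 4/31 differ, p = 0.129, d = 0.142.
The smallest distance is between Sp2 and Sp3.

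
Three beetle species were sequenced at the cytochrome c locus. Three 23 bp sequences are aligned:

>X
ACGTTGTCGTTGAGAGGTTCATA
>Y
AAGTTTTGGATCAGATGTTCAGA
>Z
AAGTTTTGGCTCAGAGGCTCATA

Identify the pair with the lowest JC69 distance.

X–Y: 7/23 differ, p = 0.304, d = 0.390.
X–Z: 6/23 differ, p = 0.261, d = 0.321.
Y–Z: 4/23 differ, p = 0.174, d = 0.198.
The smallest distance is between Y and Z.

Y and Z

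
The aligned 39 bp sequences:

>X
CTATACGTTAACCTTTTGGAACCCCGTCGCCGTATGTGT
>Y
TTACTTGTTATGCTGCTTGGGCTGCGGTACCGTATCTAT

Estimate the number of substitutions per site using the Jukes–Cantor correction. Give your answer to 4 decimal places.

0.7166

The sequences differ at 18 of 39 sites, so p = 18/39 ≈ 0.461538.
d = −(3/4) ln(1 − 4p/3) = −0.75 ln(1 − 0.615384) = −0.75 ln(0.384616)
  = −0.75 × (-0.955510) = 0.716633 substitutions/site.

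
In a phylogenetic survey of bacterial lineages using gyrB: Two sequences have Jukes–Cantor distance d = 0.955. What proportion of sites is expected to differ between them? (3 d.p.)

p = (3/4)(1 − e^(−4d/3)) = 0.75 × (1 − e^(-1.273333)) = 0.75 × (1 − 0.279897) = 0.540077.

0.540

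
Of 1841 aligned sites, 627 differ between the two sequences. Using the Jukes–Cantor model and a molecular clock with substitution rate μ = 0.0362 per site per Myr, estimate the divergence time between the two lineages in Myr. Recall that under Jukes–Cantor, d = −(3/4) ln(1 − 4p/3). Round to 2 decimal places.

6.27

p = 627/1841 ≈ 0.340576.
d = −(3/4) ln(1 − 4p/3) = −0.75 ln(1 − 0.454101) = −0.75 ln(0.545899)
  = −0.75 × (-0.605321) = 0.453991 substitutions/site.
Under a molecular clock d = 2μt, so t = d/(2μ) = 0.453991 / (2 × 0.0362) = 6.27 Myr.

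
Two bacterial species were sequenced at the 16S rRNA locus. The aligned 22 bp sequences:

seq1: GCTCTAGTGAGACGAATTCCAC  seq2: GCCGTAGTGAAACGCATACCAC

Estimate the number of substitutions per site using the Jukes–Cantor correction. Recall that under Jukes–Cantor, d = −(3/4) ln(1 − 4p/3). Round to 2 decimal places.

The sequences differ at 5 of 22 sites (3, 4, 11, 15, 18), so p = 5/22 ≈ 0.227273.
d = −(3/4) ln(1 − 4p/3) = −0.75 ln(1 − 0.303031) = −0.75 ln(0.696969)
  = −0.75 × (-0.361014) = 0.270761 substitutions/site.

0.27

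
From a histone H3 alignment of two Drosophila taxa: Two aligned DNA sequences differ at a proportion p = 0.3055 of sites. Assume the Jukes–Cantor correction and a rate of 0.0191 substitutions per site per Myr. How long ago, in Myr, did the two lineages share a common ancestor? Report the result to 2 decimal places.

d = −(3/4) ln(1 − 4p/3) = −0.75 ln(1 − 0.407333) = −0.75 ln(0.592667)
  = −0.75 × (-0.523123) = 0.392342 substitutions/site.
Under a molecular clock d = 2μt, so t = d/(2μ) = 0.392342 / (2 × 0.0191) = 10.27 Myr.

10.27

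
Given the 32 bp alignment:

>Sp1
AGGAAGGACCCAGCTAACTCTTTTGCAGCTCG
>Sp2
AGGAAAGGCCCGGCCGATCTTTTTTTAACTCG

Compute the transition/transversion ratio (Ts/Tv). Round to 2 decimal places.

Transitions are A↔G and C↔T; transversions are all other mismatches.
Transitions: 10. Transversions: 1.
R = 10/1 = 10.00.

10.00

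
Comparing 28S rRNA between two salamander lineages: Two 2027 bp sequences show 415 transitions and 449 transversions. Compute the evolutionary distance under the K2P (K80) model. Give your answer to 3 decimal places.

0.645

P = 415/2027 ≈ 0.204736 and Q = 449/2027 ≈ 0.22151.
Under the Kimura two-parameter model, d = −½ ln(1 − 2P − Q) − ¼ ln(1 − 2Q).
1 − 2P − Q = 0.369018, giving −½ ln(0.369018) = 0.498455.
1 − 2Q = 0.55698, giving −¼ ln(0.55698) = 0.146306.
d = 0.498455 + 0.146306 = 0.644761.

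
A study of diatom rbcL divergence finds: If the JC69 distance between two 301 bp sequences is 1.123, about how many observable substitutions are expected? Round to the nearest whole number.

Invert JC69: p = (3/4)(1 − e^(−4d/3)) = 0.75 × (1 − e^(-1.497333)) = 0.75 × (1 − 0.223726) = 0.582206.
Expected differing sites = pL ≈ 0.582206 × 301 = 175.244006 ≈ 175.

175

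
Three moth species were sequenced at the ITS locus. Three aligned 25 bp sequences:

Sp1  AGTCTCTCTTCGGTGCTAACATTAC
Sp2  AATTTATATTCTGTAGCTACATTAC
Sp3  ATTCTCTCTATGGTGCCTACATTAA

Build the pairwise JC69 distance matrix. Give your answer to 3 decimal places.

Sp1–Sp2: 9/25 sites differ → p = 0.36, d = −0.75 ln(1 − 0.48) = 0.490445 ≈ 0.490.
Sp1–Sp3: 6/25 sites differ → p = 0.24, d = −0.75 ln(1 − 0.32) = 0.289247 ≈ 0.289.
Sp2–Sp3: 10/25 sites differ → p = 0.4, d = −0.75 ln(1 − 0.533333) = 0.571605 ≈ 0.572.

d(Sp1,Sp2) = 0.490, d(Sp1,Sp3) = 0.289, d(Sp2,Sp3) = 0.572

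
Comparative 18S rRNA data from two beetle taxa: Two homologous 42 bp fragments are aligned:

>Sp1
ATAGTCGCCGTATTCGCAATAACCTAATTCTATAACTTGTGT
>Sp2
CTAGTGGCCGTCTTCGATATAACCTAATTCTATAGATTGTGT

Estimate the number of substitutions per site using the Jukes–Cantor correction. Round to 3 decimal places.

The sequences differ at 7 of 42 sites (1, 6, 12, 17, 18, 35, 36), so p = 7/42 ≈ 0.166667.
d = −(3/4) ln(1 − 4p/3) = −0.75 ln(1 − 0.222223) = −0.75 ln(0.777777)
  = −0.75 × (-0.251315) = 0.188486 substitutions/site.

0.188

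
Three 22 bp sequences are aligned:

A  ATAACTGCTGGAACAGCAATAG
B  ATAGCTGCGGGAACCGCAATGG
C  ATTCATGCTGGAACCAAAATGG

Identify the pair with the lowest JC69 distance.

A and B

A–B: 4/22 differ, p = 0.182, d = 0.208.
A–C: 7/22 differ, p = 0.318, d = 0.414.
B–C: 6/22 differ, p = 0.273, d = 0.339.
The smallest distance is between A and B.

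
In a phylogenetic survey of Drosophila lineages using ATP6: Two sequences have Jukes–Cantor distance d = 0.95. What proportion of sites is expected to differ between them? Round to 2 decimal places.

p = (3/4)(1 − e^(−4d/3)) = 0.75 × (1 − e^(-1.266667)) = 0.75 × (1 − 0.281769) = 0.538673.

0.54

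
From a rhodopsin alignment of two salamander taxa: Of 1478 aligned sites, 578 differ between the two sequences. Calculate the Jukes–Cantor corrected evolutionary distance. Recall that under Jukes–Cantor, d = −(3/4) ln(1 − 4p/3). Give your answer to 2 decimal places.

0.55

p = 578/1478 ≈ 0.391069.
d = −(3/4) ln(1 − 4p/3) = −0.75 ln(1 − 0.521425) = −0.75 ln(0.478575)
  = −0.75 × (-0.736942) = 0.552707 substitutions/site.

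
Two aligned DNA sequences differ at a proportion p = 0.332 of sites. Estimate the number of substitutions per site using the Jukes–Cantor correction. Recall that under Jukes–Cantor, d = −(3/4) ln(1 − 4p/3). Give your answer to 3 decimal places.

0.438

d = −(3/4) ln(1 − 4p/3) = −0.75 ln(1 − 0.442667) = −0.75 ln(0.557333)
  = −0.75 × (-0.584592) = 0.438444 substitutions/site.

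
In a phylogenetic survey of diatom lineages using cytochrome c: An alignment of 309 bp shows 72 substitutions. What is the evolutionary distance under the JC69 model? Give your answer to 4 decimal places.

p = 72/309 ≈ 0.23301.
d = −(3/4) ln(1 − 4p/3) = −0.75 ln(1 − 0.31068) = −0.75 ln(0.68932)
  = −0.75 × (-0.372050) = 0.279038 substitutions/site.

0.2790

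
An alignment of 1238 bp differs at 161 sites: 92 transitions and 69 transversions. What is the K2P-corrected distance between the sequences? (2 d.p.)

0.14

P = 92/1238 ≈ 0.074313 and Q = 69/1238 ≈ 0.055735.
Under the Kimura two-parameter model, d = −½ ln(1 − 2P − Q) − ¼ ln(1 − 2Q).
1 − 2P − Q = 0.795639, giving −½ ln(0.795639) = 0.114305.
1 − 2Q = 0.88853, giving −¼ ln(0.88853) = 0.029547.
d = 0.114305 + 0.029547 = 0.143852.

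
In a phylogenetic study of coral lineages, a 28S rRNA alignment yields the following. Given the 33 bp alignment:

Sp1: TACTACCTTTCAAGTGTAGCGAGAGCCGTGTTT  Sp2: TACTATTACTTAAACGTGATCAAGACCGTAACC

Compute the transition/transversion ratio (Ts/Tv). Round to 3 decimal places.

5.000

Transitions are A↔G and C↔T; transversions are all other mismatches.
Transitions: 15. Transversions: 3.
R = 15/3 = 5.000.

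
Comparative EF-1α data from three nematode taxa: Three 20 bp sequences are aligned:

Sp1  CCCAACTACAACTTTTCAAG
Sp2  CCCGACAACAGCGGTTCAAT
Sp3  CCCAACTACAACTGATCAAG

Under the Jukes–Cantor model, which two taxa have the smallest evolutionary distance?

Sp1–Sp2: 6/20 differ, p = 0.300, d = 0.383.
Sp1–Sp3: 2/20 differ, p = 0.100, d = 0.107.
Sp2–Sp3: 6/20 differ, p = 0.300, d = 0.383.
The smallest distance is between Sp1 and Sp3.

Sp1 and Sp3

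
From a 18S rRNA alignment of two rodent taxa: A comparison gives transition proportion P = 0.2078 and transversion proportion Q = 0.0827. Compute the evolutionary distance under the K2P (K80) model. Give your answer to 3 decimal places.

Under the Kimura two-parameter model, d = −½ ln(1 − 2P − Q) − ¼ ln(1 − 2Q).
1 − 2P − Q = 0.5017, giving −½ ln(0.5017) = 0.344876.
1 − 2Q = 0.8346, giving −¼ ln(0.8346) = 0.045201.
d = 0.344876 + 0.045201 = 0.390077.

0.390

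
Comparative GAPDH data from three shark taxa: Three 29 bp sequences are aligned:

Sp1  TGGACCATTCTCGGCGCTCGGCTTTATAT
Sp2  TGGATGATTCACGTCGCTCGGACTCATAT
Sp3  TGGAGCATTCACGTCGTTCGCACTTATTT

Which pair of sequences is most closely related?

Sp1–Sp2: 7/29 differ, p = 0.241, d = 0.291.
Sp1–Sp3: 8/29 differ, p = 0.276, d = 0.344.
Sp2–Sp3: 6/29 differ, p = 0.207, d = 0.242.
The smallest distance is between Sp2 and Sp3.

Sp2 and Sp3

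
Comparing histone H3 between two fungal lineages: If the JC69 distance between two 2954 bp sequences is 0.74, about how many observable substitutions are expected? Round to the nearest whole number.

Invert JC69: p = (3/4)(1 − e^(−4d/3)) = 0.75 × (1 − e^(-0.986667)) = 0.75 × (1 − 0.372817) = 0.470387.
Expected differing sites = pL ≈ 0.470387 × 2954 = 1389.523198 ≈ 1390.

1390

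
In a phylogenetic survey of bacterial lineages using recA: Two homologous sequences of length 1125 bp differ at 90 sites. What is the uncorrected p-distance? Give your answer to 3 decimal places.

0.080

p = 90/1125 = 0.080.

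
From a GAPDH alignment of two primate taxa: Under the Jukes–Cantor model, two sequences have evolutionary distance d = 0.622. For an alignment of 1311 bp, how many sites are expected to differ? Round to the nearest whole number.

Invert JC69: p = (3/4)(1 − e^(−4d/3)) = 0.75 × (1 − e^(-0.829333)) = 0.75 × (1 − 0.436340) = 0.422745.
Expected differing sites = pL ≈ 0.422745 × 1311 = 554.218695 ≈ 554.

554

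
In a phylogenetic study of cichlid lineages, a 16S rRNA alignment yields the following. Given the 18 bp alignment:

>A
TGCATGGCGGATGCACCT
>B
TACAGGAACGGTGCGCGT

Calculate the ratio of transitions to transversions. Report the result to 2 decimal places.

Transitions are A↔G and C↔T; transversions are all other mismatches.
Transitions: 4. Transversions: 4.
R = 4/4 = 1.00.

1.00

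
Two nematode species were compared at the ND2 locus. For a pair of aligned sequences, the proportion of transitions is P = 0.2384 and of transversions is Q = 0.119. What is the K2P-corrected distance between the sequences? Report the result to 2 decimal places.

0.52

Under the Kimura two-parameter model, d = −½ ln(1 − 2P − Q) − ¼ ln(1 − 2Q).
1 − 2P − Q = 0.4042, giving −½ ln(0.4042) = 0.452923.
1 − 2Q = 0.762, giving −¼ ln(0.762) = 0.067952.
d = 0.452923 + 0.067952 = 0.520875.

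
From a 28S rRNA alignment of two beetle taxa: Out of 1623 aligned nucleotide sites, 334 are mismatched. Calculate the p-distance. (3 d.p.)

p = 334/1623 = 0.205791… ≈ 0.206 (to 3 d.p.).

0.206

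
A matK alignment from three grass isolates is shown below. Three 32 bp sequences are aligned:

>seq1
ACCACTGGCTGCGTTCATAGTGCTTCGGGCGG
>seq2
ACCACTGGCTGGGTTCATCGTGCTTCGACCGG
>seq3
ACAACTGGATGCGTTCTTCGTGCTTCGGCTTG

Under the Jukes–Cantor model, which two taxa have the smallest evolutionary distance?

seq1 and seq2

seq1–seq2: 4/32 differ, p = 0.125, d = 0.137.
seq1–seq3: 7/32 differ, p = 0.219, d = 0.259.
seq2–seq3: 7/32 differ, p = 0.219, d = 0.259.
The smallest distance is between seq1 and seq2.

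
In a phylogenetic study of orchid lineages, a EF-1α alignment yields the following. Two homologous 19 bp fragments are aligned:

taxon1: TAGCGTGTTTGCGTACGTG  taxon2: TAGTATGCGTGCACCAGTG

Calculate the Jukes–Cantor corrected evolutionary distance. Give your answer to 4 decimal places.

0.6181

The sequences differ at 8 of 19 sites (4, 5, 8, 9, 13, 14, 15, 16), so p = 8/19 ≈ 0.421053.
d = −(3/4) ln(1 − 4p/3) = −0.75 ln(1 − 0.561404) = −0.75 ln(0.438596)
  = −0.75 × (-0.824177) = 0.618133 substitutions/site.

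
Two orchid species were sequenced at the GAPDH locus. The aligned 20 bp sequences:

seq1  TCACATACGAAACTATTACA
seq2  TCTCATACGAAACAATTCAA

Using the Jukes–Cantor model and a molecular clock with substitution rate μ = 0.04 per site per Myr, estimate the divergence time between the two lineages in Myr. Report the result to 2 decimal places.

The sequences differ at 4 of 20 sites (3, 14, 18, 19), so p = 4/20 = 0.2.
d = −(3/4) ln(1 − 4p/3) = −0.75 ln(1 − 0.266667) = −0.75 ln(0.733333)
  = −0.75 × (-0.310155) = 0.232616 substitutions/site.
Under a molecular clock d = 2μt, so t = d/(2μ) = 0.232616 / (2 × 0.04) = 2.91 Myr.

2.91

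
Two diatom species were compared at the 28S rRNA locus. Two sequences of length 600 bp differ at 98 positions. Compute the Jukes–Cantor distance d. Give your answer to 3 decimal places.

0.184

p = 98/600 ≈ 0.163333.
d = −(3/4) ln(1 − 4p/3) = −0.75 ln(1 − 0.217777) = −0.75 ln(0.782223)
  = −0.75 × (-0.245615) = 0.184211 substitutions/site.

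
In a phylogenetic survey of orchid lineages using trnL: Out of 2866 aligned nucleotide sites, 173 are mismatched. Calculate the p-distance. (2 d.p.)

p = 173/2866 = 0.060362… ≈ 0.06 (to 2 d.p.).

0.06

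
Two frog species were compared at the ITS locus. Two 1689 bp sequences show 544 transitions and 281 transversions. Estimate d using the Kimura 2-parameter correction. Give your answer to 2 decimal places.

P = 544/1689 ≈ 0.322084 and Q = 281/1689 ≈ 0.166371.
Under the Kimura two-parameter model, d = −½ ln(1 − 2P − Q) − ¼ ln(1 − 2Q).
1 − 2P − Q = 0.189461, giving −½ ln(0.189461) = 0.831786.
1 − 2Q = 0.667258, giving −¼ ln(0.667258) = 0.101145.
d = 0.831786 + 0.101145 = 0.932931.

0.93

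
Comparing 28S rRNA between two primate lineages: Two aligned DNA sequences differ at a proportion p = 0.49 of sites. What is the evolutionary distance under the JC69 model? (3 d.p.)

d = −(3/4) ln(1 − 4p/3) = −0.75 ln(1 − 0.653333) = −0.75 ln(0.346667)
  = −0.75 × (-1.059391) = 0.794543 substitutions/site.

0.795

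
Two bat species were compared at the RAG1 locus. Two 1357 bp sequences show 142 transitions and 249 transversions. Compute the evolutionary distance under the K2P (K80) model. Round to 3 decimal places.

P = 142/1357 ≈ 0.104643 and Q = 249/1357 ≈ 0.183493.
Under the Kimura two-parameter model, d = −½ ln(1 − 2P − Q) − ¼ ln(1 − 2Q).
1 − 2P − Q = 0.607221, giving −½ ln(0.607221) = 0.249431.
1 − 2Q = 0.633014, giving −¼ ln(0.633014) = 0.114316.
d = 0.249431 + 0.114316 = 0.363747.

0.364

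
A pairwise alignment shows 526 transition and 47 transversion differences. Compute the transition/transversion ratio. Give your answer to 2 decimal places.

11.19

R = 526/47 = 11.191489… ≈ 11.19 (to 2 d.p.).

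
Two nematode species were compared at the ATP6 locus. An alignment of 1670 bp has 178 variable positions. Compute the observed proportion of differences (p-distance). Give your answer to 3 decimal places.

0.107

p = 178/1670 = 0.106586… ≈ 0.107 (to 3 d.p.).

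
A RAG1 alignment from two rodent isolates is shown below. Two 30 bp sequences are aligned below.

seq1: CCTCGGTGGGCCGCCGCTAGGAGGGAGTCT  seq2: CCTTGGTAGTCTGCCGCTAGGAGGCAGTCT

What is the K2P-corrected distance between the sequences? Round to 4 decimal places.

0.1909

Of 30 sites, 3 differences are transitions and 2 are transversions, so P = 3/30 = 0.1 and Q = 2/30 ≈ 0.066667.
Under the Kimura two-parameter model, d = −½ ln(1 − 2P − Q) − ¼ ln(1 − 2Q).
1 − 2P − Q = 0.733333, giving −½ ln(0.733333) = 0.155078.
1 − 2Q = 0.866666, giving −¼ ln(0.866666) = 0.035775.
d = 0.155078 + 0.035775 = 0.190853.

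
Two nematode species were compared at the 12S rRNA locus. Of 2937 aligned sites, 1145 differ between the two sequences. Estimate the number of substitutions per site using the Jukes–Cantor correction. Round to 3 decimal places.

0.550

p = 1145/2937 ≈ 0.389854.
d = −(3/4) ln(1 − 4p/3) = −0.75 ln(1 − 0.519805) = −0.75 ln(0.480195)
  = −0.75 × (-0.733563) = 0.550172 substitutions/site.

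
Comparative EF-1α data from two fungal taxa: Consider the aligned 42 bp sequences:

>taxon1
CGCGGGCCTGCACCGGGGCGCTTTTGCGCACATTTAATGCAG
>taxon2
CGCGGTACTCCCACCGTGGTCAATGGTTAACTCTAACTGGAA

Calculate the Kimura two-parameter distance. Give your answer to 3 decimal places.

0.910

Of 42 sites, 3 differences are transitions and 18 are transversions, so P = 3/42 ≈ 0.071429 and Q = 18/42 ≈ 0.428571.
Under the Kimura two-parameter model, d = −½ ln(1 − 2P − Q) − ¼ ln(1 − 2Q).
1 − 2P − Q = 0.428571, giving −½ ln(0.428571) = 0.423649.
1 − 2Q = 0.142858, giving −¼ ln(0.142858) = 0.486476.
d = 0.423649 + 0.486476 = 0.910125.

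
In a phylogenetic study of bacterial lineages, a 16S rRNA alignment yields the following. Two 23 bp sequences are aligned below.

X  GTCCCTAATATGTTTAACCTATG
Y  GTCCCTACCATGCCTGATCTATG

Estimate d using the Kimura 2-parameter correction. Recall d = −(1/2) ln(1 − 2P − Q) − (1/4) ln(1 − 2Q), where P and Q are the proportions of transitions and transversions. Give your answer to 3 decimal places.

0.348

Of 23 sites, 5 differences are transitions and 1 are transversions, so P = 5/23 ≈ 0.217391 and Q = 1/23 ≈ 0.043478.
Under the Kimura two-parameter model, d = −½ ln(1 − 2P − Q) − ¼ ln(1 − 2Q).
1 − 2P − Q = 0.52174, giving −½ ln(0.52174) = 0.325293.
1 − 2Q = 0.913044, giving −¼ ln(0.913044) = 0.022743.
d = 0.325293 + 0.022743 = 0.348036.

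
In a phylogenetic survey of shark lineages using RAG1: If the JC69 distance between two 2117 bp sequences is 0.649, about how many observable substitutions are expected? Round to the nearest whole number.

919

Invert JC69: p = (3/4)(1 − e^(−4d/3)) = 0.75 × (1 − e^(-0.865333)) = 0.75 × (1 − 0.420911) = 0.434317.
Expected differing sites = pL ≈ 0.434317 × 2117 = 919.449089 ≈ 919.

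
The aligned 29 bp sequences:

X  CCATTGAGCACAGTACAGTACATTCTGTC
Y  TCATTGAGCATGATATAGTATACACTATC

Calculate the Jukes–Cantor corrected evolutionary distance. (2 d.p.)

The sequences differ at 9 of 29 sites (1, 11, 12, 13, 16, 21, 23, 24, 27), so p = 9/29 ≈ 0.310345.
d = −(3/4) ln(1 − 4p/3) = −0.75 ln(1 − 0.413793) = −0.75 ln(0.586207)
  = −0.75 × (-0.534082) = 0.400562 substitutions/site.

0.40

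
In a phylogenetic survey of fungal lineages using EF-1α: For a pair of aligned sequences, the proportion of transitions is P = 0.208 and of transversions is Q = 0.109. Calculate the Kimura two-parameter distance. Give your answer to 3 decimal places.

0.434

Under the Kimura two-parameter model, d = −½ ln(1 − 2P − Q) − ¼ ln(1 − 2Q).
1 − 2P − Q = 0.475, giving −½ ln(0.475) = 0.372220.
1 − 2Q = 0.782, giving −¼ ln(0.782) = 0.061475.
d = 0.372220 + 0.061475 = 0.433695.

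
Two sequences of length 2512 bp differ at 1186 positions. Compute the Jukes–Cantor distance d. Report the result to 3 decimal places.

0.745

p = 1186/2512 ≈ 0.472134.
d = −(3/4) ln(1 − 4p/3) = −0.75 ln(1 − 0.629512) = −0.75 ln(0.370488)
  = −0.75 × (-0.992934) = 0.744701 substitutions/site.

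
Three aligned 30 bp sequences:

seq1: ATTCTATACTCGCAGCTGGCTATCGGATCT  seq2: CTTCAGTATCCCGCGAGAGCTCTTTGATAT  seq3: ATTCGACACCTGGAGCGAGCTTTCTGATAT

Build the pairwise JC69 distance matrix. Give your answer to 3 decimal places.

d(seq1,seq2) = 0.824, d(seq1,seq3) = 0.441, d(seq2,seq3) = 0.503

seq1–seq2: 15/30 sites differ → p = 0.5, d = −0.75 ln(1 − 0.666667) = 0.823960 ≈ 0.824.
seq1–seq3: 10/30 sites differ → p ≈ 0.333333, d = −0.75 ln(1 − 0.444444) = 0.440839 ≈ 0.441.
seq2–seq3: 11/30 sites differ → p ≈ 0.366667, d = −0.75 ln(1 − 0.488889) = 0.503376 ≈ 0.503.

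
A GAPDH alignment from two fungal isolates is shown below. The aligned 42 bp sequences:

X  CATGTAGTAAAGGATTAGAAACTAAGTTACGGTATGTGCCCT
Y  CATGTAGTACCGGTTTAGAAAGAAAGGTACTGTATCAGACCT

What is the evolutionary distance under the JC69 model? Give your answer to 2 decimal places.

The sequences differ at 10 of 42 sites (10, 11, 14, 22, 23, 27, 31, 36, 37, 39), so p = 10/42 ≈ 0.238095.
d = −(3/4) ln(1 − 4p/3) = −0.75 ln(1 − 0.31746) = −0.75 ln(0.68254)
  = −0.75 × (-0.381934) = 0.286451 substitutions/site.

0.29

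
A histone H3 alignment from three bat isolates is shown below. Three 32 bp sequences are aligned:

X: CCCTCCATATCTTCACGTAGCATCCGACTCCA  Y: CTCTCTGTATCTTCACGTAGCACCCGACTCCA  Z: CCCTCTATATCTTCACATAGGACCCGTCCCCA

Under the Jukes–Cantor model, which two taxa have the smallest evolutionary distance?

X–Y: 4/32 differ, p = 0.125, d = 0.137.
X–Z: 6/32 differ, p = 0.188, d = 0.216.
Y–Z: 6/32 differ, p = 0.188, d = 0.216.
The smallest distance is between X and Y.

X and Y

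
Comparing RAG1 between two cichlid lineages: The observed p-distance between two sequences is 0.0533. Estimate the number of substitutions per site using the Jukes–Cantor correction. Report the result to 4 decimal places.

0.0553

d = −(3/4) ln(1 − 4p/3) = −0.75 ln(1 − 0.071067) = −0.75 ln(0.928933)
  = −0.75 × (-0.073719) = 0.055289 substitutions/site.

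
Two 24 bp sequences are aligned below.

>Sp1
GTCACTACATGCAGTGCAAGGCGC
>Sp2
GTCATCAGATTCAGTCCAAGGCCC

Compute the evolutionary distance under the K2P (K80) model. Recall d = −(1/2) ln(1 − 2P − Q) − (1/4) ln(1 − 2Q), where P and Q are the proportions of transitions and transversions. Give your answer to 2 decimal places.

Of 24 sites, 2 differences are transitions and 4 are transversions, so P = 2/24 ≈ 0.083333 and Q = 4/24 ≈ 0.166667.
Under the Kimura two-parameter model, d = −½ ln(1 − 2P − Q) − ¼ ln(1 − 2Q).
1 − 2P − Q = 0.666667, giving −½ ln(0.666667) = 0.202732.
1 − 2Q = 0.666666, giving −¼ ln(0.666666) = 0.101367.
d = 0.202732 + 0.101367 = 0.304099.

0.30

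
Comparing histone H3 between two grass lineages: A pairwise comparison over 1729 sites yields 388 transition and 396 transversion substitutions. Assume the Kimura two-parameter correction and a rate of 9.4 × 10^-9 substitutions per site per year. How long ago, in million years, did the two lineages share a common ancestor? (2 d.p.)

38.27

P = 388/1729 ≈ 0.224407 and Q = 396/1729 ≈ 0.229034.
Under the Kimura two-parameter model, d = −½ ln(1 − 2P − Q) − ¼ ln(1 − 2Q).
1 − 2P − Q = 0.322152, giving −½ ln(0.322152) = 0.566366.
1 − 2Q = 0.541932, giving −¼ ln(0.541932) = 0.153154.
d = 0.566366 + 0.153154 = 0.719520.
Under a molecular clock d = 2μt, so t = d/(2μ) = 0.719520 / (2 × 9.4 × 10^-9) = 38.27 million years.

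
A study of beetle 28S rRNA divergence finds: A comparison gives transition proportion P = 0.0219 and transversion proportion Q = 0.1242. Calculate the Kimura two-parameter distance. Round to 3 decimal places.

0.163

Under the Kimura two-parameter model, d = −½ ln(1 − 2P − Q) − ¼ ln(1 − 2Q).
1 − 2P − Q = 0.832, giving −½ ln(0.832) = 0.091961.
1 − 2Q = 0.7516, giving −¼ ln(0.7516) = 0.071388.
d = 0.091961 + 0.071388 = 0.163349.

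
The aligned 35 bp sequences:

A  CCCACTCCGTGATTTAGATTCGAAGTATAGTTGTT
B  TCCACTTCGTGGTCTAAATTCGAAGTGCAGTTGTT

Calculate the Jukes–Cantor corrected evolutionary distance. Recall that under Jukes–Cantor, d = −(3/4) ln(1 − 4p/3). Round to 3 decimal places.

0.233

The sequences differ at 7 of 35 sites (1, 7, 12, 14, 17, 27, 28), so p = 7/35 = 0.2.
d = −(3/4) ln(1 − 4p/3) = −0.75 ln(1 − 0.266667) = −0.75 ln(0.733333)
  = −0.75 × (-0.310155) = 0.232616 substitutions/site.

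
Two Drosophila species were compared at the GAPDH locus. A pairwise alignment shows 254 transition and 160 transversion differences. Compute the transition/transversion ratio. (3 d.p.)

1.588

R = 254/160 = 1.5875 ≈ 1.588 (to 3 d.p.).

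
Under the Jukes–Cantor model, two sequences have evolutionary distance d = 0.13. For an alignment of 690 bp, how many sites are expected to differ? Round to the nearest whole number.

Invert JC69: p = (3/4)(1 − e^(−4d/3)) = 0.75 × (1 − e^(-0.173333)) = 0.75 × (1 − 0.840858) = 0.119357.
Expected differing sites = pL ≈ 0.119357 × 690 = 82.35633 ≈ 82.

82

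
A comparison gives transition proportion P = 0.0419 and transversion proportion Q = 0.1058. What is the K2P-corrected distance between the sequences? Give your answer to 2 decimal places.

Under the Kimura two-parameter model, d = −½ ln(1 − 2P − Q) − ¼ ln(1 − 2Q).
1 − 2P − Q = 0.8104, giving −½ ln(0.8104) = 0.105114.
1 − 2Q = 0.7884, giving −¼ ln(0.7884) = 0.059437.
d = 0.105114 + 0.059437 = 0.164551.

0.16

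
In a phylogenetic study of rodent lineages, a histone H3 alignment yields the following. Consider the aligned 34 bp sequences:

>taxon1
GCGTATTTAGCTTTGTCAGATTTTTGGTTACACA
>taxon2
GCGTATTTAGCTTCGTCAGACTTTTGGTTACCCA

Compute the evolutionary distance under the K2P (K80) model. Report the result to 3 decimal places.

0.095

Of 34 sites, 2 differences are transitions and 1 are transversions, so P = 2/34 ≈ 0.058824 and Q = 1/34 ≈ 0.029412.
Under the Kimura two-parameter model, d = −½ ln(1 − 2P − Q) − ¼ ln(1 − 2Q).
1 − 2P − Q = 0.85294, giving −½ ln(0.85294) = 0.079533.
1 − 2Q = 0.941176, giving −¼ ln(0.941176) = 0.015156.
d = 0.079533 + 0.015156 = 0.094689.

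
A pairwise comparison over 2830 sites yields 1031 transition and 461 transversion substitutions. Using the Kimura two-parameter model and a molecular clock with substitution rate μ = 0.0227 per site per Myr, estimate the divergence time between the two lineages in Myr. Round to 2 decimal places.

P = 1031/2830 ≈ 0.364311 and Q = 461/2830 ≈ 0.162898.
Under the Kimura two-parameter model, d = −½ ln(1 − 2P − Q) − ¼ ln(1 − 2Q).
1 − 2P − Q = 0.10848, giving −½ ln(0.10848) = 1.110595.
1 − 2Q = 0.674204, giving −¼ ln(0.674204) = 0.098556.
d = 1.110595 + 0.098556 = 1.209151.
Under a molecular clock d = 2μt, so t = d/(2μ) = 1.209151 / (2 × 0.0227) = 26.63 Myr.

26.63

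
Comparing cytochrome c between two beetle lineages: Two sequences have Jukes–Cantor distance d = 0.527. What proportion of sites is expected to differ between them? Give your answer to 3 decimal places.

0.379

p = (3/4)(1 − e^(−4d/3)) = 0.75 × (1 − e^(-0.702667)) = 0.75 × (1 − 0.495263) = 0.378553.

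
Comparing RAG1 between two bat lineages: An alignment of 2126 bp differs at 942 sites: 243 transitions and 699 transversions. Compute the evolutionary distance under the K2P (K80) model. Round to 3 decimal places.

0.675

P = 243/2126 ≈ 0.114299 and Q = 699/2126 ≈ 0.328786.
Under the Kimura two-parameter model, d = −½ ln(1 − 2P − Q) − ¼ ln(1 − 2Q).
1 − 2P − Q = 0.442616, giving −½ ln(0.442616) = 0.407526.
1 − 2Q = 0.342428, giving −¼ ln(0.342428) = 0.267923.
d = 0.407526 + 0.267923 = 0.675449.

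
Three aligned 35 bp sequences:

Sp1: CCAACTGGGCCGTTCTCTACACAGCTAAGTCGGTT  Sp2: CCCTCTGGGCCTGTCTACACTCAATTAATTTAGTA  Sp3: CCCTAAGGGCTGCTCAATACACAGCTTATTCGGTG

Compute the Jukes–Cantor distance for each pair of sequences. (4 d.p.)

d(Sp1,Sp2) = 0.5128, d(Sp1,Sp3) = 0.4073, d(Sp2,Sp3) = 0.5716

Sp1–Sp2: 13/35 sites differ → p ≈ 0.371429, d = −0.75 ln(1 − 0.495239) = 0.512753 ≈ 0.5128.
Sp1–Sp3: 11/35 sites differ → p ≈ 0.314286, d = −0.75 ln(1 − 0.419048) = 0.407315 ≈ 0.4073.
Sp2–Sp3: 14/35 sites differ → p = 0.4, d = −0.75 ln(1 − 0.533333) = 0.571605 ≈ 0.5716.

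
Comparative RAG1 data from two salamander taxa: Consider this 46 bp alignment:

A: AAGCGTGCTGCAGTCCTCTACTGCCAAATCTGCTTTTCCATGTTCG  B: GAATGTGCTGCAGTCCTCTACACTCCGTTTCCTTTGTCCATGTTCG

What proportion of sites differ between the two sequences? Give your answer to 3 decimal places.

0.304

The sequences differ at 14 of 46 positions.
p = 14/46 = 0.304347… ≈ 0.304 (to 3 d.p.).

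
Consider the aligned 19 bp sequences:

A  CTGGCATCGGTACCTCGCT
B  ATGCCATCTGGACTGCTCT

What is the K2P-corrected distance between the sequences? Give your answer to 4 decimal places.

0.5229

Of 19 sites, 1 differences are transitions and 6 are transversions, so P = 1/19 ≈ 0.052632 and Q = 6/19 ≈ 0.315789.
Under the Kimura two-parameter model, d = −½ ln(1 − 2P − Q) − ¼ ln(1 − 2Q).
1 − 2P − Q = 0.578947, giving −½ ln(0.578947) = 0.273272.
1 − 2Q = 0.368422, giving −¼ ln(0.368422) = 0.249632.
d = 0.273272 + 0.249632 = 0.522904.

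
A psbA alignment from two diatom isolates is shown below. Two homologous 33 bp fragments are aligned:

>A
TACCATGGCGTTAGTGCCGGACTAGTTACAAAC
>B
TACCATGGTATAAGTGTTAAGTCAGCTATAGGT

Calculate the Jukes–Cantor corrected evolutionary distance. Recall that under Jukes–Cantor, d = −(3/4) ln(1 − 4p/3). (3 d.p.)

The sequences differ at 15 of 33 sites, so p = 15/33 ≈ 0.454545.
d = −(3/4) ln(1 − 4p/3) = −0.75 ln(1 − 0.60606) = −0.75 ln(0.39394)
  = −0.75 × (-0.931557) = 0.698668 substitutions/site.

0.699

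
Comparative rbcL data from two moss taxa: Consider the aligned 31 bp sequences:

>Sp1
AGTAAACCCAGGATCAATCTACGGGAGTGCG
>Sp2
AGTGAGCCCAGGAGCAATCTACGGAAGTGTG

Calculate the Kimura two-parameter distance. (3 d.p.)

0.188

Of 31 sites, 4 differences are transitions and 1 are transversions, so P = 4/31 ≈ 0.129032 and Q = 1/31 ≈ 0.032258.
Under the Kimura two-parameter model, d = −½ ln(1 − 2P − Q) − ¼ ln(1 − 2Q).
1 − 2P − Q = 0.709678, giving −½ ln(0.709678) = 0.171472.
1 − 2Q = 0.935484, giving −¼ ln(0.935484) = 0.016673.
d = 0.171472 + 0.016673 = 0.188145.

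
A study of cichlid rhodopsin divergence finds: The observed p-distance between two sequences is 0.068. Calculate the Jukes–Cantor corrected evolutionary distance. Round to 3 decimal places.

d = −(3/4) ln(1 − 4p/3) = −0.75 ln(1 − 0.090667) = −0.75 ln(0.909333)
  = −0.75 × (-0.095044) = 0.071283 substitutions/site.

0.071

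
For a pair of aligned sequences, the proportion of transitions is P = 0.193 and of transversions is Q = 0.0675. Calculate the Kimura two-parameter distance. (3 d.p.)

Under the Kimura two-parameter model, d = −½ ln(1 − 2P − Q) − ¼ ln(1 − 2Q).
1 − 2P − Q = 0.5465, giving −½ ln(0.5465) = 0.302110.
1 − 2Q = 0.865, giving −¼ ln(0.865) = 0.036256.
d = 0.302110 + 0.036256 = 0.338366.

0.338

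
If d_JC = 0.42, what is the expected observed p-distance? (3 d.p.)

p = (3/4)(1 − e^(−4d/3)) = 0.75 × (1 − e^(-0.56)) = 0.75 × (1 − 0.571209) = 0.321593.

0.322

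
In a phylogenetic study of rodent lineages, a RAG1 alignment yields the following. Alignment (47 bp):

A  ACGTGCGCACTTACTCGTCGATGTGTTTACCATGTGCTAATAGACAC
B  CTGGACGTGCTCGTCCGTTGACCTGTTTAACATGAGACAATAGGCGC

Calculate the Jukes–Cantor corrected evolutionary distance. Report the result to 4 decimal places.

The sequences differ at 19 of 47 sites, so p = 19/47 ≈ 0.404255.
d = −(3/4) ln(1 − 4p/3) = −0.75 ln(1 − 0.539007) = −0.75 ln(0.460993)
  = −0.75 × (-0.774372) = 0.580779 substitutions/site.

0.5808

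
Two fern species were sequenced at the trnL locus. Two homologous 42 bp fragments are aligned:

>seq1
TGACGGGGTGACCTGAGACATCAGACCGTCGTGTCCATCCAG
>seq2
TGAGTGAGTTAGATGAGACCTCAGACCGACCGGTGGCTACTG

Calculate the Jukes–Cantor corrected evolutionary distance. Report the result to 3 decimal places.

0.485

The sequences differ at 15 of 42 sites, so p = 15/42 ≈ 0.357143.
d = −(3/4) ln(1 − 4p/3) = −0.75 ln(1 − 0.476191) = −0.75 ln(0.523809)
  = −0.75 × (-0.646628) = 0.484971 substitutions/site.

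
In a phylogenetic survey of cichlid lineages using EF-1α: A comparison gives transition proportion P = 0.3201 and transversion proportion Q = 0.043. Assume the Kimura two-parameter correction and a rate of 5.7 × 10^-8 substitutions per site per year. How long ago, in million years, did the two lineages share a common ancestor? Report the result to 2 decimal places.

Under the Kimura two-parameter model, d = −½ ln(1 − 2P − Q) − ¼ ln(1 − 2Q).
1 − 2P − Q = 0.3168, giving −½ ln(0.3168) = 0.574742.
1 − 2Q = 0.914, giving −¼ ln(0.914) = 0.022481.
d = 0.574742 + 0.022481 = 0.597223.
Under a molecular clock d = 2μt, so t = d/(2μ) = 0.597223 / (2 × 5.7 × 10^-8) = 5.24 million years.

5.24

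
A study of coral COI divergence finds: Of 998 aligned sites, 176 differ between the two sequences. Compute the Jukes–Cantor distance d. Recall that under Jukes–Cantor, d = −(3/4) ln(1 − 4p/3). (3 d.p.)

p = 176/998 ≈ 0.176353.
d = −(3/4) ln(1 − 4p/3) = −0.75 ln(1 − 0.235137) = −0.75 ln(0.764863)
  = −0.75 × (-0.268059) = 0.201044 substitutions/site.

0.201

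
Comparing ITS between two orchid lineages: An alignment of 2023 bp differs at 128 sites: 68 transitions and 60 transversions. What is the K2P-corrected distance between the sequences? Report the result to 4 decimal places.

0.0662

P = 68/2023 ≈ 0.033613 and Q = 60/2023 ≈ 0.029659.
Under the Kimura two-parameter model, d = −½ ln(1 − 2P − Q) − ¼ ln(1 − 2Q).
1 − 2P − Q = 0.903115, giving −½ ln(0.903115) = 0.050953.
1 − 2Q = 0.940682, giving −¼ ln(0.940682) = 0.015288.
d = 0.050953 + 0.015288 = 0.066241.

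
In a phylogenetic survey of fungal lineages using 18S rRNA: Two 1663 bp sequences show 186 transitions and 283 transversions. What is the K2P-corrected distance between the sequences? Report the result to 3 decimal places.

P = 186/1663 ≈ 0.111846 and Q = 283/1663 ≈ 0.170174.
Under the Kimura two-parameter model, d = −½ ln(1 − 2P − Q) − ¼ ln(1 − 2Q).
1 − 2P − Q = 0.606134, giving −½ ln(0.606134) = 0.250327.
1 − 2Q = 0.659652, giving −¼ ln(0.659652) = 0.104011.
d = 0.250327 + 0.104011 = 0.354338.

0.354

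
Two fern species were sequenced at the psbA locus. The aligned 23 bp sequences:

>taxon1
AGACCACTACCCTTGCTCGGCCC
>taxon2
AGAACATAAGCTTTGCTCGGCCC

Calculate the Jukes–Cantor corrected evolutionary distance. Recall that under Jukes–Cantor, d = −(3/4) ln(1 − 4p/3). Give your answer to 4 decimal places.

0.2567

The sequences differ at 5 of 23 sites (4, 7, 8, 10, 12), so p = 5/23 ≈ 0.217391.
d = −(3/4) ln(1 − 4p/3) = −0.75 ln(1 − 0.289855) = −0.75 ln(0.710145)
  = −0.75 × (-0.342286) = 0.256715 substitutions/site.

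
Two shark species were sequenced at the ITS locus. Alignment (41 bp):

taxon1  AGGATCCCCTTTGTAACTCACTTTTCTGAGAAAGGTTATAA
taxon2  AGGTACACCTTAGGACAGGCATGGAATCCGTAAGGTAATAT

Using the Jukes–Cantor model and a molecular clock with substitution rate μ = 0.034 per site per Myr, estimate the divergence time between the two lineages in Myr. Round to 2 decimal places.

11.59

The sequences differ at 20 of 41 sites, so p = 20/41 ≈ 0.487805.
d = −(3/4) ln(1 − 4p/3) = −0.75 ln(1 − 0.650407) = −0.75 ln(0.349593)
  = −0.75 × (-1.050986) = 0.788240 substitutions/site.
Under a molecular clock d = 2μt, so t = d/(2μ) = 0.788240 / (2 × 0.034) = 11.59 Myr.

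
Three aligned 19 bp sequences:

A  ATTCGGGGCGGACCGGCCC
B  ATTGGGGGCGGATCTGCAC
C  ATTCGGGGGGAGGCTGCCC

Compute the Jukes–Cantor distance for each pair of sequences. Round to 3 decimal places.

A–B: 4/19 sites differ → p ≈ 0.210526, d = −0.75 ln(1 − 0.280701) = 0.247109 ≈ 0.247.
A–C: 5/19 sites differ → p ≈ 0.263158, d = −0.75 ln(1 − 0.350877) = 0.324100 ≈ 0.324.
B–C: 6/19 sites differ → p ≈ 0.315789, d = −0.75 ln(1 − 0.421052) = 0.409907 ≈ 0.410.

d(A,B) = 0.247, d(A,C) = 0.324, d(B,C) = 0.410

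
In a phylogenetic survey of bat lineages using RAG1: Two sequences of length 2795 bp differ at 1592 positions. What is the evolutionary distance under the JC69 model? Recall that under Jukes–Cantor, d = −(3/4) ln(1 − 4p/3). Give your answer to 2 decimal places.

p = 1592/2795 ≈ 0.569589.
d = −(3/4) ln(1 − 4p/3) = −0.75 ln(1 − 0.759452) = −0.75 ln(0.240548)
  = −0.75 × (-1.424836) = 1.068627 substitutions/site.

1.07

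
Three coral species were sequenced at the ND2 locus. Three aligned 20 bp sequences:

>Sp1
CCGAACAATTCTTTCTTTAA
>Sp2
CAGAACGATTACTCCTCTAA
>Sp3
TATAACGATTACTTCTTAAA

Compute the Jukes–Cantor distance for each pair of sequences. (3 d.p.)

Sp1–Sp2: 6/20 sites differ → p = 0.3, d = −0.75 ln(1 − 0.4) = 0.383119 ≈ 0.383.
Sp1–Sp3: 7/20 sites differ → p = 0.35, d = −0.75 ln(1 − 0.466667) = 0.471457 ≈ 0.471.
Sp2–Sp3: 5/20 sites differ → p = 0.25, d = −0.75 ln(1 − 0.333333) = 0.304098 ≈ 0.304.

d(Sp1,Sp2) = 0.383, d(Sp1,Sp3) = 0.471, d(Sp2,Sp3) = 0.304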